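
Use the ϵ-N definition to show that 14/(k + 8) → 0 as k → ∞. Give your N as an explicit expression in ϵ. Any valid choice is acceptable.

N = 14/ϵ

Let ϵ > 0. For k ≥ 1, |14/(k + 8) − 0| = 14/(k + 8) ≤ 14/k.
We need 14/k < ϵ, i.e. k > 14/ϵ.
Take N = 14/ϵ. If k > N then |14/(k + 8)| ≤ 14/k < ϵ.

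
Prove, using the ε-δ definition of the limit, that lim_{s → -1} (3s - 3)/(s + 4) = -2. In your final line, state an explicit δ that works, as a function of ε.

δ = min(3/2, (3/10)ε)

Let ε > 0 be given. We want δ > 0 with 0 < |s + 1| < δ ⇒ |(3s - 3)/(s + 4) + 2| < ε.
Combining over a common denominator, (3s - 3)/(s + 4) + 2 = [(3s - 3)·3 − (-6)·(s + 4)] / [3·(s + 4)] = 15(s + 1) / (3(s + 4)).
So |(3s - 3)/(s + 4) + 2| = 15|s + 1| / (3·|s + 4|).
Restrict δ ≤ 3/2. Then |s + 1| < 3/2 gives |s + 4| = |(s + 1) + 3| ≥ 3 − 3/2 = 3/2.
Hence |(3s - 3)/(s + 4) + 2| < 15|s + 1|/(3·(3/2)) = (10/3)|s + 1|, which is < ε once |s + 1| < (3/10)ε.
Take δ = min(3/2, (3/10)ε). Then 0 < |s + 1| < δ forces both bounds, so |(3s - 3)/(s + 4) + 2| < ε.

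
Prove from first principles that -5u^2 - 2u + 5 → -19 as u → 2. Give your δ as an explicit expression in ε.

Let ε > 0. We want δ > 0 such that 0 < |u − 2| < δ implies |(-5u^2 - 2u + 5) + 19| < ε.
(-5u^2 - 2u + 5) + 19 = -5u^2 - 2u + 24 = (u − 2)(-5u - 12).
So |(-5u^2 - 2u + 5) + 19| = |u − 2|·|-5u - 12|.
Assume first that |u − 2| < 1, so |u| < 3. Then |-5u - 12| ≤ 5·3 + 12 = 27.
Hence |(-5u^2 - 2u + 5) + 19| ≤ 27|u − 2| < ε provided |u − 2| < ε/27.
Take δ = min(1, ε/27). Then 0 < |u − 2| < δ gives both |u − 2| < 1 and |u − 2| < ε/27, so |(-5u^2 - 2u + 5) + 19| < ε.

δ = min(1, ε/27)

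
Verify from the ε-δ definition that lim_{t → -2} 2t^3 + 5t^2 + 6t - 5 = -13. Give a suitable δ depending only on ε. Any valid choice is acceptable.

δ = min(2, ε/40)

Let ε > 0. We want δ > 0 such that 0 < |t + 2| < δ implies |(2t^3 + 5t^2 + 6t - 5) + 13| < ε.
(2t^3 + 5t^2 + 6t - 5) + 13 = 2t^3 + 5t^2 + 6t + 8 = (t + 2)(2t^2 + t + 4).
So |(2t^3 + 5t^2 + 6t - 5) + 13| = |t + 2|·|2t^2 + t + 4|.
Assume first that |t + 2| < 2, so |t| < 4. Then |2t^2 + t + 4| ≤ 2·4^2 + 4 + 4 = 40.
Hence |(2t^3 + 5t^2 + 6t - 5) + 13| ≤ 40|t + 2| < ε provided |t + 2| < ε/40.
Choosing δ = min(2, ε/40) ensures both conditions, hence |(2t^3 + 5t^2 + 6t - 5) + 13| < ε.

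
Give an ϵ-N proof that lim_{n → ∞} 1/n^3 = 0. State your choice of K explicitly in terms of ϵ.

Let ϵ > 0. For n ≥ 1, |1/n^3 − 0| = 1/n^3.
1/n^3 < ϵ ⇔ n^3 > 1/ϵ ⇔ n > (1/ϵ)^{1/3}.
Take K = (1/ϵ)^{1/3}. Then n > K implies 1/n^3 < ϵ.

K = (1/ϵ)^{1/3}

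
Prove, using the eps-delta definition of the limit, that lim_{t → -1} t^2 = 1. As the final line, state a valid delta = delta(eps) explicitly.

Fix eps > 0. We seek delta > 0 with 0 < |t + 1| < delta ⇒ |t^2 − 1| < eps.
Factor: t^2 − 1 = (t + 1)(t - 1), so |t^2 − 1| = |t + 1|·|t - 1|.
Restrict delta ≤ 2. Then |t + 1| < 2 gives |t| < 3, so by the triangle inequality |t - 1| ≤ 3 + 1 = 4.
Hence |t^2 − 1| ≤ 4|t + 1|, which is < eps once |t + 1| < eps/4.
Take delta = min(2, eps/4). If 0 < |t + 1| < delta then both bounds hold and |t^2 − 1| ≤ 4|t + 1| < 4·(eps/4) = eps.

delta = min(2, eps/4)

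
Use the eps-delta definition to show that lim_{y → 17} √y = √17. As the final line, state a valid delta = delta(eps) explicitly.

Let eps > 0 be given. We want delta > 0 such that 0 < |y − 17| < delta implies |√y − √17| < eps.
Multiplying by the conjugate, |√y − √17| = |y − 17|/(√y + √17).
Restrict delta ≤ 17 so that |y − 17| < 17 forces y > 0, and then √y + √17 > √17.
Hence |√y − √17| < |y − 17|/√17, which is < eps once |y − 17| < √17·eps.
Take delta = min(17, √17·eps). If 0 < |y − 17| < delta then y > 0 and |√y − √17| < |y − 17|/√17 < eps.

delta = min(17, √17·eps)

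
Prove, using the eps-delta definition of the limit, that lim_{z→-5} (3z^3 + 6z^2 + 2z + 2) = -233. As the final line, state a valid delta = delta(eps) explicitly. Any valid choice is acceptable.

delta = min(1, eps/209)

Fix eps > 0. We want delta > 0 such that 0 < |z + 5| < delta implies |(3z^3 + 6z^2 + 2z + 2) + 233| < eps.
(3z^3 + 6z^2 + 2z + 2) + 233 = 3z^3 + 6z^2 + 2z + 235 = (z + 5)(3z^2 - 9z + 47).
So |(3z^3 + 6z^2 + 2z + 2) + 233| = |z + 5|·|3z^2 - 9z + 47|.
Require delta ≤ 1. Then |z + 5| < 1 gives |z| < 6, and by the triangle inequality |3z^2 - 9z + 47| ≤ 3·6^2 + 9·6 + 47 = 209.
Hence |(3z^3 + 6z^2 + 2z + 2) + 233| ≤ 209|z + 5| < eps provided |z + 5| < eps/209.
Choosing delta = min(1, eps/209) ensures both conditions, hence |(3z^3 + 6z^2 + 2z + 2) + 233| < eps.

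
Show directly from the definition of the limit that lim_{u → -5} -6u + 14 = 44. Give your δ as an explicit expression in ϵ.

Let ϵ > 0. We need δ > 0 so that 0 < |u + 5| < δ implies |(-6u + 14) − 44| < ϵ.
|(-6u + 14) − 44| = |-6u - 30| = 6|u + 5|.
Thus it suffices that |u + 5| < ϵ/6.
Take δ = ϵ/6. If 0 < |u + 5| < δ then |(-6u + 14) − 44| = 6|u + 5| < 6·(ϵ/6) = ϵ.

δ = ϵ/6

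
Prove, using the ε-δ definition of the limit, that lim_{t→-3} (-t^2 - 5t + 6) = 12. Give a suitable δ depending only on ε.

δ = min(1, ε/6)

Let ε > 0. We want δ > 0 such that 0 < |t + 3| < δ implies |(-t^2 - 5t + 6) − 12| < ε.
(-t^2 - 5t + 6) − 12 = -t^2 - 5t - 6 = (t + 3)(-t - 2).
So |(-t^2 - 5t + 6) − 12| = |t + 3|·|-t - 2|.
Assume first that |t + 3| < 1, so |t| < 4. Then |-t - 2| ≤ 4 + 2 = 6.
Hence |(-t^2 - 5t + 6) − 12| ≤ 6|t + 3| < ε provided |t + 3| < ε/6.
Take δ = min(1, ε/6). Then 0 < |t + 3| < δ gives both |t + 3| < 1 and |t + 3| < ε/6, so |(-t^2 - 5t + 6) − 12| < ε.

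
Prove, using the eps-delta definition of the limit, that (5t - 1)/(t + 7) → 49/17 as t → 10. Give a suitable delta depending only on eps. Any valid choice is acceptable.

Let eps > 0. We want delta > 0 with 0 < |t − 10| < delta ⇒ |(5t - 1)/(t + 7) − (49/17)| < eps.
Combining over a common denominator, (5t - 1)/(t + 7) − (49/17) = [(5t - 1)·17 − 49·(t + 7)] / [17·(t + 7)] = 36(t − 10) / (17(t + 7)).
So |(5t - 1)/(t + 7) − (49/17)| = 36|t − 10| / (17·|t + 7|).
Restrict delta ≤ 17/2. Then |t − 10| < 17/2 gives |t + 7| = |(t − 10) + 17| ≥ 17 − 17/2 = 17/2.
Hence |(5t - 1)/(t + 7) − (49/17)| < 36|t − 10|/(17·(17/2)) = (72/289)|t − 10|, which is < eps once |t − 10| < (289/72)eps.
Take delta = min(17/2, (289/72)eps). Then 0 < |t − 10| < delta forces both bounds, so |(5t - 1)/(t + 7) − (49/17)| < eps.

delta = min(17/2, (289/72)eps)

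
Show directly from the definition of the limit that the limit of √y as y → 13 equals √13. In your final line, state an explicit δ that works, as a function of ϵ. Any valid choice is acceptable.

Let ϵ > 0. We want δ > 0 such that 0 < |y − 13| < δ implies |√y − √13| < ϵ.
Rationalise: √y − √13 = (y − 13)/(√y + √13), so |√y − √13| = |y − 13|/(√y + √13).
Restrict δ ≤ 13 so that |y − 13| < 13 forces y > 0, and then √y + √13 > √13.
Hence |√y − √13| < |y − 13|/√13, which is < ϵ once |y − 13| < √13·ϵ.
Take δ = min(13, √13·ϵ). If 0 < |y − 13| < δ then y > 0 and |√y − √13| < |y − 13|/√13 < ϵ.

δ = min(13, √13·ϵ)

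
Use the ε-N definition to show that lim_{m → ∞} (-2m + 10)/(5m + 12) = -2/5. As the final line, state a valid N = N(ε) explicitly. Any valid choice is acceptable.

Let ε > 0 be given. For m ≥ 1, |(-2m + 10)/(5m + 12) + 2/5| = |74|/(5(5m + 12)) = 74/(5(5m + 12)).
Since 5m + 12 ≥ 5m for m ≥ 1, this is ≤ 74/(5·5m) = (74/25)/m.
So |(-2m + 10)/(5m + 12) + 2/5| < ε whenever m > (74/25)/ε.
Take N = (74/25)/ε. If m > N then |(-2m + 10)/(5m + 12) + 2/5| ≤ (74/25)/m < ε.

N = (74/25)/ε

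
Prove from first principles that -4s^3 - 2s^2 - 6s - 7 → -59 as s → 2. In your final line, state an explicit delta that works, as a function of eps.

delta = min(2, eps/130)

Let eps > 0. We want delta > 0 such that 0 < |s − 2| < delta implies |(-4s^3 - 2s^2 - 6s - 7) + 59| < eps.
(-4s^3 - 2s^2 - 6s - 7) + 59 = -4s^3 - 2s^2 - 6s + 52 = (s − 2)(-4s^2 - 10s - 26).
So |(-4s^3 - 2s^2 - 6s - 7) + 59| = |s − 2|·|-4s^2 - 10s - 26|.
Assume first that |s − 2| < 2, so |s| < 4. Then |-4s^2 - 10s - 26| ≤ 4·4^2 + 10·4 + 26 = 130.
Hence |(-4s^3 - 2s^2 - 6s - 7) + 59| ≤ 130|s − 2| < eps provided |s − 2| < eps/130.
Choosing delta = min(2, eps/130) ensures both conditions, hence |(-4s^3 - 2s^2 - 6s - 7) + 59| < eps.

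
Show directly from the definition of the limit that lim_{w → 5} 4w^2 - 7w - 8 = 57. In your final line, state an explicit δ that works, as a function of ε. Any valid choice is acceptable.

δ = min(1, ε/37)

Let ε > 0 be given. We want δ > 0 such that 0 < |w − 5| < δ implies |(4w^2 - 7w - 8) − 57| < ε.
(4w^2 - 7w - 8) − 57 = 4w^2 - 7w - 65 = (w − 5)(4w + 13).
So |(4w^2 - 7w - 8) − 57| = |w − 5|·|4w + 13|.
Assume first that |w − 5| < 1, so |w| < 6. Then |4w + 13| ≤ 4·6 + 13 = 37.
Hence |(4w^2 - 7w - 8) − 57| ≤ 37|w − 5| < ε provided |w − 5| < ε/37.
Take δ = min(1, ε/37). Then 0 < |w − 5| < δ gives both |w − 5| < 1 and |w − 5| < ε/37, so |(4w^2 - 7w - 8) − 57| < ε.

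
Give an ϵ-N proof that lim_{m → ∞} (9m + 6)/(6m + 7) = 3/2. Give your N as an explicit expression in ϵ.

N = (3/4)/ϵ

Suppose ϵ > 0. For m ≥ 1, |(9m + 6)/(6m + 7) − (3/2)| = |-27|/(6(6m + 7)) = 27/(6(6m + 7)).
Since 6m + 7 ≥ 6m for m ≥ 1, this is ≤ 27/(6·6m) = (3/4)/m.
So |(9m + 6)/(6m + 7) − (3/2)| < ϵ whenever m > (3/4)/ϵ.
Take N = (3/4)/ϵ. If m > N then |(9m + 6)/(6m + 7) − (3/2)| ≤ (3/4)/m < ϵ.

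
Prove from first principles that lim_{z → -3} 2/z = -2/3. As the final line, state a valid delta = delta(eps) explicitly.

delta = min(3/2, (9/4)eps)

Let eps > 0 be given. We seek delta > 0 such that 0 < |z + 3| < delta implies |2/z + 2/3| < eps.
|2/z + 2/3| = 2·|-3 − z|/(3·|z|) = 2|z + 3|/(3|z|).
Require delta ≤ 3/2 so that |z| > 3 − 3/2 = 3/2, hence 3|z| > 9/2.
Then |2/z + 2/3| < 2|z + 3|/(9/2), which is < eps when |z + 3| < (9/4)eps.
Take delta = min(3/2, (9/4)eps). Then 0 < |z + 3| < delta gives both |z + 3| < 3/2 and |z + 3| < (9/4)eps, so |2/z + 2/3| < eps.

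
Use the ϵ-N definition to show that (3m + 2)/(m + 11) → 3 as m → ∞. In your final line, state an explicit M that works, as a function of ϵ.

M = 31/ϵ

Suppose ϵ > 0. For m ≥ 1, |(3m + 2)/(m + 11) − 3| = |-31|/((m + 11)) = 31/((m + 11)).
Since m + 11 ≥ m for m ≥ 1, this is ≤ 31/(m) = 31/m.
So |(3m + 2)/(m + 11) − 3| < ϵ whenever m > 31/ϵ.
Take M = 31/ϵ. If m > M then |(3m + 2)/(m + 11) − 3| ≤ 31/m < ϵ.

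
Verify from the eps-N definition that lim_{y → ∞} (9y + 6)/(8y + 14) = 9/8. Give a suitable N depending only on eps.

Suppose eps > 0. We seek N > 0 such that y > N implies |(9y + 6)/(8y + 14) − (9/8)| < eps.
(9y + 6)/(8y + 14) − (9/8) = (8(9y + 6) − 9(8y + 14)) / (8(8y + 14)) = -78/(8(8y + 14)).
For y > 0 we have 8y + 14 > 8y, so |(9y + 6)/(8y + 14) − (9/8)| = 78/(8(8y + 14)) < 78/(8·8y) = (39/32)/y.
Thus |(9y + 6)/(8y + 14) − (9/8)| < eps whenever y > (39/32)/eps.
Take N = (39/32)/eps. If y > N then |(9y + 6)/(8y + 14) − (9/8)| < (39/32)/y < eps.

N = (39/32)/eps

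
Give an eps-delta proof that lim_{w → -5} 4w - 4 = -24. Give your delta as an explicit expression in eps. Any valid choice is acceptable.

delta = eps/4

Let eps > 0 be given. We need delta > 0 so that 0 < |w + 5| < delta implies |(4w - 4) + 24| < eps.
Since (4w - 4) + 24 = 4(w + 5), we have |(4w - 4) + 24| = 4|w + 5|.
Thus it suffices that |w + 5| < eps/4.
Choosing delta = eps/4 gives |(4w - 4) + 24| = 4|w + 5| < eps whenever |w + 5| < delta.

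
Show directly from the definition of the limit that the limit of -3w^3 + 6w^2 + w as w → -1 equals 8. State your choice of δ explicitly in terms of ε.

Suppose ε > 0. We want δ > 0 such that 0 < |w + 1| < δ implies |(-3w^3 + 6w^2 + w) − 8| < ε.
(-3w^3 + 6w^2 + w) − 8 = -3w^3 + 6w^2 + w - 8 = (w + 1)(-3w^2 + 9w - 8).
So |(-3w^3 + 6w^2 + w) − 8| = |w + 1|·|-3w^2 + 9w - 8|.
Require δ ≤ 1. Then |w + 1| < 1 gives |w| < 2, and by the triangle inequality |-3w^2 + 9w - 8| ≤ 3·2^2 + 9·2 + 8 = 38.
Hence |(-3w^3 + 6w^2 + w) − 8| ≤ 38|w + 1| < ε provided |w + 1| < ε/38.
Take δ = min(1, ε/38). Then 0 < |w + 1| < δ gives both |w + 1| < 1 and |w + 1| < ε/38, so |(-3w^3 + 6w^2 + w) − 8| < ε.

δ = min(1, ε/38)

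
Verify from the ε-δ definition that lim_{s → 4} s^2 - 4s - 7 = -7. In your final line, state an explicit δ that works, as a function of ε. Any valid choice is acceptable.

Suppose ε > 0. We want δ > 0 such that 0 < |s − 4| < δ implies |(s^2 - 4s - 7) + 7| < ε.
(s^2 - 4s - 7) + 7 = s^2 - 4s = (s − 4)(s).
So |(s^2 - 4s - 7) + 7| = |s − 4|·|s|.
Assume first that |s − 4| < 2, so |s| < 6. Then |s| ≤ 6 = 6.
Hence |(s^2 - 4s - 7) + 7| ≤ 6|s − 4| < ε provided |s − 4| < ε/6.
Take δ = min(2, ε/6). Then 0 < |s − 4| < δ gives both |s − 4| < 2 and |s − 4| < ε/6, so |(s^2 - 4s - 7) + 7| < ε.

δ = min(2, ε/6)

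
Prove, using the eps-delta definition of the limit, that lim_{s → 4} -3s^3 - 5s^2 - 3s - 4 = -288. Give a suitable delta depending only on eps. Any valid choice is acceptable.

Let eps > 0. We want delta > 0 such that 0 < |s − 4| < delta implies |(-3s^3 - 5s^2 - 3s - 4) + 288| < eps.
(-3s^3 - 5s^2 - 3s - 4) + 288 = -3s^3 - 5s^2 - 3s + 284 = (s − 4)(-3s^2 - 17s - 71).
So |(-3s^3 - 5s^2 - 3s - 4) + 288| = |s − 4|·|-3s^2 - 17s - 71|.
Assume first that |s − 4| < 2, so |s| < 6. Then |-3s^2 - 17s - 71| ≤ 3·6^2 + 17·6 + 71 = 281.
Hence |(-3s^3 - 5s^2 - 3s - 4) + 288| ≤ 281|s − 4| < eps provided |s − 4| < eps/281.
Choosing delta = min(2, eps/281) ensures both conditions, hence |(-3s^3 - 5s^2 - 3s - 4) + 288| < eps.

delta = min(2, eps/281)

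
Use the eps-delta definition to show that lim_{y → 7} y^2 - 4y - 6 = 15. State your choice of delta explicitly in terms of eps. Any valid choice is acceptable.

delta = min(2, eps/12)

Let eps > 0 be given. We want delta > 0 such that 0 < |y − 7| < delta implies |(y^2 - 4y - 6) − 15| < eps.
(y^2 - 4y - 6) − 15 = y^2 - 4y - 21 = (y − 7)(y + 3).
So |(y^2 - 4y - 6) − 15| = |y − 7|·|y + 3|.
Require delta ≤ 2. Then |y − 7| < 2 gives |y| < 9, and by the triangle inequality |y + 3| ≤ 9 + 3 = 12.
Hence |(y^2 - 4y - 6) − 15| ≤ 12|y − 7| < eps provided |y − 7| < eps/12.
Take delta = min(2, eps/12). Then 0 < |y − 7| < delta gives both |y − 7| < 2 and |y − 7| < eps/12, so |(y^2 - 4y - 6) − 15| < eps.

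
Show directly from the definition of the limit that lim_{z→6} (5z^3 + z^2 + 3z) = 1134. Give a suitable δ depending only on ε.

Suppose ε > 0. We want δ > 0 such that 0 < |z − 6| < δ implies |(5z^3 + z^2 + 3z) − 1134| < ε.
(5z^3 + z^2 + 3z) − 1134 = 5z^3 + z^2 + 3z - 1134 = (z − 6)(5z^2 + 31z + 189).
So |(5z^3 + z^2 + 3z) − 1134| = |z − 6|·|5z^2 + 31z + 189|.
Assume first that |z − 6| < 2, so |z| < 8. Then |5z^2 + 31z + 189| ≤ 5·8^2 + 31·8 + 189 = 757.
Hence |(5z^3 + z^2 + 3z) − 1134| ≤ 757|z − 6| < ε provided |z − 6| < ε/757.
Choosing δ = min(2, ε/757) ensures both conditions, hence |(5z^3 + z^2 + 3z) − 1134| < ε.

δ = min(2, ε/757)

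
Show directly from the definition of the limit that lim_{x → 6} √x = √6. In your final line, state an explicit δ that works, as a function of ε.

Let ε > 0. We want δ > 0 such that 0 < |x − 6| < δ implies |√x − √6| < ε.
Rationalise: √x − √6 = (x − 6)/(√x + √6), so |√x − √6| = |x − 6|/(√x + √6).
Restrict δ ≤ 6 so that |x − 6| < 6 forces x > 0, and then √x + √6 > √6.
Hence |√x − √6| < |x − 6|/√6, which is < ε once |x − 6| < √6·ε.
Take δ = min(6, √6·ε). If 0 < |x − 6| < δ then x > 0 and |√x − √6| < |x − 6|/√6 < ε.

δ = min(6, √6·ε)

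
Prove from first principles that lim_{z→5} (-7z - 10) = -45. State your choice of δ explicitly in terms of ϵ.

δ = ϵ/7

Fix ϵ > 0. We need δ > 0 so that 0 < |z − 5| < δ implies |(-7z - 10) + 45| < ϵ.
|(-7z - 10) + 45| = |-7z + 35| = 7|z − 5|.
So 7|z − 5| < ϵ exactly when |z − 5| < ϵ/7.
Choosing δ = ϵ/7 gives |(-7z - 10) + 45| = 7|z − 5| < ϵ whenever |z − 5| < δ.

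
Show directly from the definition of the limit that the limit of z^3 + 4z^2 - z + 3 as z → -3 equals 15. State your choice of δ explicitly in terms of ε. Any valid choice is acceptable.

Suppose ε > 0. We want δ > 0 such that 0 < |z + 3| < δ implies |(z^3 + 4z^2 - z + 3) − 15| < ε.
(z^3 + 4z^2 - z + 3) − 15 = z^3 + 4z^2 - z - 12 = (z + 3)(z^2 + z - 4).
So |(z^3 + 4z^2 - z + 3) − 15| = |z + 3|·|z^2 + z - 4|.
Assume first that |z + 3| < 1, so |z| < 4. Then |z^2 + z - 4| ≤ 4^2 + 4 + 4 = 24.
Hence |(z^3 + 4z^2 - z + 3) − 15| ≤ 24|z + 3| < ε provided |z + 3| < ε/24.
Take δ = min(1, ε/24). Then 0 < |z + 3| < δ gives both |z + 3| < 1 and |z + 3| < ε/24, so |(z^3 + 4z^2 - z + 3) − 15| < ε.

δ = min(1, ε/24)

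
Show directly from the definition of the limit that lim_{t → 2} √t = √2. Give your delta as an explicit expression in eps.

delta = min(2, √2·eps)

Let eps > 0 be given. We want delta > 0 such that 0 < |t − 2| < delta implies |√t − √2| < eps.
Multiplying by the conjugate, |√t − √2| = |t − 2|/(√t + √2).
Restrict delta ≤ 2 so that |t − 2| < 2 forces t > 0, and then √t + √2 > √2.
Hence |√t − √2| < |t − 2|/√2, which is < eps once |t − 2| < √2·eps.
Take delta = min(2, √2·eps). If 0 < |t − 2| < delta then t > 0 and |√t − √2| < |t − 2|/√2 < eps.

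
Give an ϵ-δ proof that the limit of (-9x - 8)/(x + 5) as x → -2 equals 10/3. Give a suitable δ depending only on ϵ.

Fix ϵ > 0. We want δ > 0 with 0 < |x + 2| < δ ⇒ |(-9x - 8)/(x + 5) − (10/3)| < ϵ.
Combining over a common denominator, (-9x - 8)/(x + 5) − (10/3) = [(-9x - 8)·3 − 10·(x + 5)] / [3·(x + 5)] = -37(x + 2) / (3(x + 5)).
So |(-9x - 8)/(x + 5) − (10/3)| = 37|x + 2| / (3·|x + 5|).
Require δ ≤ 3/2, so |x + 5| ≥ |3| − |x + 2| > 3 − 3/2 = 3/2.
Hence |(-9x - 8)/(x + 5) − (10/3)| < 37|x + 2|/(3·(3/2)) = (74/9)|x + 2|, which is < ϵ once |x + 2| < (9/74)ϵ.
Take δ = min(3/2, (9/74)ϵ). Then 0 < |x + 2| < δ forces both bounds, so |(-9x - 8)/(x + 5) − (10/3)| < ϵ.

δ = min(3/2, (9/74)ϵ)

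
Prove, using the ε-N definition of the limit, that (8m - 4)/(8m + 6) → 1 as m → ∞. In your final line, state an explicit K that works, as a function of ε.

Suppose ε > 0. For m ≥ 1, |(8m - 4)/(8m + 6) − 1| = |-80|/(8(8m + 6)) = 80/(8(8m + 6)).
Since 8m + 6 ≥ 8m for m ≥ 1, this is ≤ 80/(8·8m) = (5/4)/m.
So |(8m - 4)/(8m + 6) − 1| < ε whenever m > (5/4)/ε.
Take K = (5/4)/ε. If m > K then |(8m - 4)/(8m + 6) − 1| ≤ (5/4)/m < ε.

K = (5/4)/ε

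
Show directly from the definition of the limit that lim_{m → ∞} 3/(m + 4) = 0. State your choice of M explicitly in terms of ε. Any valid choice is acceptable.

M = 3/ε

Let ε > 0 be given. For m ≥ 1, |3/(m + 4) − 0| = 3/(m + 4) ≤ 3/m.
We need 3/m < ε, i.e. m > 3/ε.
Take M = 3/ε. If m > M then |3/(m + 4)| ≤ 3/m < ε.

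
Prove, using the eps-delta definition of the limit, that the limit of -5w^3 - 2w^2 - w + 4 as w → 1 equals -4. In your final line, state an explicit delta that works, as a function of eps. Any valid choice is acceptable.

Suppose eps > 0. We want delta > 0 such that 0 < |w − 1| < delta implies |(-5w^3 - 2w^2 - w + 4) + 4| < eps.
(-5w^3 - 2w^2 - w + 4) + 4 = -5w^3 - 2w^2 - w + 8 = (w − 1)(-5w^2 - 7w - 8).
So |(-5w^3 - 2w^2 - w + 4) + 4| = |w − 1|·|-5w^2 - 7w - 8|.
Assume first that |w − 1| < 1, so |w| < 2. Then |-5w^2 - 7w - 8| ≤ 5·2^2 + 7·2 + 8 = 42.
Hence |(-5w^3 - 2w^2 - w + 4) + 4| ≤ 42|w − 1| < eps provided |w − 1| < eps/42.
Take delta = min(1, eps/42). Then 0 < |w − 1| < delta gives both |w − 1| < 1 and |w − 1| < eps/42, so |(-5w^3 - 2w^2 - w + 4) + 4| < eps.

delta = min(1, eps/42)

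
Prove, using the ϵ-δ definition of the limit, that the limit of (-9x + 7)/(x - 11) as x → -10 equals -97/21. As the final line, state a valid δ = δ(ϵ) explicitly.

Suppose ϵ > 0. We want δ > 0 with 0 < |x + 10| < δ ⇒ |(-9x + 7)/(x - 11) + 97/21| < ϵ.
Combining over a common denominator, (-9x + 7)/(x - 11) + 97/21 = [(-9x + 7)·(-21) − 97·(x - 11)] / [(-21)·(x - 11)] = 92(x + 10) / ((-21)(x - 11)).
So |(-9x + 7)/(x - 11) + 97/21| = 92|x + 10| / (21·|x − 11|).
Restrict δ ≤ 21/2. Then |x + 10| < 21/2 gives |x − 11| = |(x + 10) + (-21)| ≥ 21 − 21/2 = 21/2.
Hence |(-9x + 7)/(x - 11) + 97/21| < 92|x + 10|/(21·(21/2)) = (184/441)|x + 10|, which is < ϵ once |x + 10| < (441/184)ϵ.
Take δ = min(21/2, (441/184)ϵ). Then 0 < |x + 10| < δ forces both bounds, so |(-9x + 7)/(x - 11) + 97/21| < ϵ.

δ = min(21/2, (441/184)ϵ)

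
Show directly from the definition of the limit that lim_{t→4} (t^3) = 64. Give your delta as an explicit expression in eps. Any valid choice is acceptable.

delta = min(1, eps/61)

Fix eps > 0. We seek delta > 0 with 0 < |t − 4| < delta ⇒ |t^3 − 64| < eps.
Factor: t^3 − 64 = (t − 4)(t^2 + 4t + 16), so |t^3 − 64| = |t − 4|·|t^2 + 4t + 16|.
Restrict delta ≤ 1. Then |t − 4| < 1 gives |t| < 5, so by the triangle inequality |t^2 + 4t + 16| ≤ 5^2 + 4·5 + 16 = 61.
Hence |t^3 − 64| ≤ 61|t − 4|, which is < eps once |t − 4| < eps/61.
Take delta = min(1, eps/61). If 0 < |t − 4| < delta then both bounds hold and |t^3 − 64| ≤ 61|t − 4| < 61·(eps/61) = eps.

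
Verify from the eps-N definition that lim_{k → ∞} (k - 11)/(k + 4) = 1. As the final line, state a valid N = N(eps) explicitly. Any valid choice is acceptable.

N = 15/eps

Let eps > 0. For k ≥ 1, |(k - 11)/(k + 4) − 1| = |-15|/((k + 4)) = 15/((k + 4)).
Since k + 4 ≥ k for k ≥ 1, this is ≤ 15/(k) = 15/k.
So |(k - 11)/(k + 4) − 1| < eps whenever k > 15/eps.
Take N = 15/eps. If k > N then |(k - 11)/(k + 4) − 1| ≤ 15/k < eps.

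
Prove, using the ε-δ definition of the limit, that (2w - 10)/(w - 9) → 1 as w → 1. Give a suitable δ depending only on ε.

δ = min(4, 4ε)

Fix ε > 0. We want δ > 0 with 0 < |w − 1| < δ ⇒ |(2w - 10)/(w - 9) − 1| < ε.
Combining over a common denominator, (2w - 10)/(w - 9) − 1 = [(2w - 10)·(-8) − (-8)·(w - 9)] / [(-8)·(w - 9)] = -8(w − 1) / ((-8)(w - 9)).
So |(2w - 10)/(w - 9) − 1| = 8|w − 1| / (8·|w − 9|).
Restrict δ ≤ 4. Then |w − 1| < 4 gives |w − 9| = |(w − 1) + (-8)| ≥ 8 − 4 = 4.
Hence |(2w - 10)/(w - 9) − 1| < 8|w − 1|/(8·4) = (1/4)|w − 1|, which is < ε once |w − 1| < 4ε.
Take δ = min(4, 4ε). Then 0 < |w − 1| < δ forces both bounds, so |(2w - 10)/(w - 9) − 1| < ε.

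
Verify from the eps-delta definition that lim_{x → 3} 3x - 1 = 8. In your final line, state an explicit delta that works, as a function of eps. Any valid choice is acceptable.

delta = eps/3

Let eps > 0. We need delta > 0 so that 0 < |x − 3| < delta implies |(3x - 1) − 8| < eps.
|(3x - 1) − 8| = |3x - 9| = 3|x − 3|.
Thus it suffices that |x − 3| < eps/3.
Take delta = eps/3. If 0 < |x − 3| < delta then |(3x - 1) − 8| = 3|x − 3| < 3·(eps/3) = eps.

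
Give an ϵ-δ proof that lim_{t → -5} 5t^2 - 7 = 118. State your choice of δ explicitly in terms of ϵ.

δ = min(1, ϵ/55)

Suppose ϵ > 0. We want δ > 0 such that 0 < |t + 5| < δ implies |(5t^2 - 7) − 118| < ϵ.
(5t^2 - 7) − 118 = 5t^2 - 125 = (t + 5)(5t - 25).
So |(5t^2 - 7) − 118| = |t + 5|·|5t - 25|.
Require δ ≤ 1. Then |t + 5| < 1 gives |t| < 6, and by the triangle inequality |5t - 25| ≤ 5·6 + 25 = 55.
Hence |(5t^2 - 7) − 118| ≤ 55|t + 5| < ϵ provided |t + 5| < ϵ/55.
Choosing δ = min(1, ϵ/55) ensures both conditions, hence |(5t^2 - 7) − 118| < ϵ.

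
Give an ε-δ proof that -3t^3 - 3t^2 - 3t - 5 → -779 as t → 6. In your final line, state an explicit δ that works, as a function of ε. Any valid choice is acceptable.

δ = min(1, ε/423)

Let ε > 0 be given. We want δ > 0 such that 0 < |t − 6| < δ implies |(-3t^3 - 3t^2 - 3t - 5) + 779| < ε.
(-3t^3 - 3t^2 - 3t - 5) + 779 = -3t^3 - 3t^2 - 3t + 774 = (t − 6)(-3t^2 - 21t - 129).
So |(-3t^3 - 3t^2 - 3t - 5) + 779| = |t − 6|·|-3t^2 - 21t - 129|.
Assume first that |t − 6| < 1, so |t| < 7. Then |-3t^2 - 21t - 129| ≤ 3·7^2 + 21·7 + 129 = 423.
Hence |(-3t^3 - 3t^2 - 3t - 5) + 779| ≤ 423|t − 6| < ε provided |t − 6| < ε/423.
Choosing δ = min(1, ε/423) ensures both conditions, hence |(-3t^3 - 3t^2 - 3t - 5) + 779| < ε.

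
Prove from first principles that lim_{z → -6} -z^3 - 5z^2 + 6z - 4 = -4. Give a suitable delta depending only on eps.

Suppose eps > 0. We want delta > 0 such that 0 < |z + 6| < delta implies |(-z^3 - 5z^2 + 6z - 4) + 4| < eps.
(-z^3 - 5z^2 + 6z - 4) + 4 = -z^3 - 5z^2 + 6z = (z + 6)(-z^2 + z).
So |(-z^3 - 5z^2 + 6z - 4) + 4| = |z + 6|·|-z^2 + z|.
Assume first that |z + 6| < 1, so |z| < 7. Then |-z^2 + z| ≤ 7^2 + 7 = 56.
Hence |(-z^3 - 5z^2 + 6z - 4) + 4| ≤ 56|z + 6| < eps provided |z + 6| < eps/56.
Take delta = min(1, eps/56). Then 0 < |z + 6| < delta gives both |z + 6| < 1 and |z + 6| < eps/56, so |(-z^3 - 5z^2 + 6z - 4) + 4| < eps.

delta = min(1, eps/56)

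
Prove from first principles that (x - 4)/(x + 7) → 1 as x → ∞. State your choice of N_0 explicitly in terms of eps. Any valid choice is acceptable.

N_0 = 11/eps

Suppose eps > 0. We seek N_0 > 0 such that x > N_0 implies |(x - 4)/(x + 7) − 1| < eps.
(x - 4)/(x + 7) − 1 = ((x - 4) − (x + 7)) / ((x + 7)) = -11/((x + 7)).
For x > 0 we have x + 7 > x, so |(x - 4)/(x + 7) − 1| = 11/((x + 7)) < 11/(x) = 11/x.
Thus |(x - 4)/(x + 7) − 1| < eps whenever x > 11/eps.
Take N_0 = 11/eps. If x > N_0 then |(x - 4)/(x + 7) − 1| < 11/x < eps.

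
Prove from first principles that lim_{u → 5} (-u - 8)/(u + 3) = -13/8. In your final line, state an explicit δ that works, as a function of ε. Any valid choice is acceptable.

δ = min(4, (32/5)ε)

Suppose ε > 0. We want δ > 0 with 0 < |u − 5| < δ ⇒ |(-u - 8)/(u + 3) + 13/8| < ε.
Combining over a common denominator, (-u - 8)/(u + 3) + 13/8 = [(-u - 8)·8 − (-13)·(u + 3)] / [8·(u + 3)] = 5(u − 5) / (8(u + 3)).
So |(-u - 8)/(u + 3) + 13/8| = 5|u − 5| / (8·|u + 3|).
Restrict δ ≤ 4. Then |u − 5| < 4 gives |u + 3| = |(u − 5) + 8| ≥ 8 − 4 = 4.
Hence |(-u - 8)/(u + 3) + 13/8| < 5|u − 5|/(8·4) = (5/32)|u − 5|, which is < ε once |u − 5| < (32/5)ε.
Take δ = min(4, (32/5)ε). Then 0 < |u − 5| < δ forces both bounds, so |(-u - 8)/(u + 3) + 13/8| < ε.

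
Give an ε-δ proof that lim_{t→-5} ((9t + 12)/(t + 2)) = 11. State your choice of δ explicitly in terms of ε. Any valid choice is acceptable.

Fix ε > 0. We want δ > 0 with 0 < |t + 5| < δ ⇒ |(9t + 12)/(t + 2) − 11| < ε.
Combining over a common denominator, (9t + 12)/(t + 2) − 11 = [(9t + 12)·(-3) − (-33)·(t + 2)] / [(-3)·(t + 2)] = 6(t + 5) / ((-3)(t + 2)).
So |(9t + 12)/(t + 2) − 11| = 6|t + 5| / (3·|t + 2|).
Restrict δ ≤ 3/2. Then |t + 5| < 3/2 gives |t + 2| = |(t + 5) + (-3)| ≥ 3 − 3/2 = 3/2.
Hence |(9t + 12)/(t + 2) − 11| < 6|t + 5|/(3·(3/2)) = (4/3)|t + 5|, which is < ε once |t + 5| < (3/4)ε.
Take δ = min(3/2, (3/4)ε). Then 0 < |t + 5| < δ forces both bounds, so |(9t + 12)/(t + 2) − 11| < ε.

δ = min(3/2, (3/4)ε)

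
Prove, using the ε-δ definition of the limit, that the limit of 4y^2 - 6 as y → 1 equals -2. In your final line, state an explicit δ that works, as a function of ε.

δ = min(2, ε/16)

Suppose ε > 0. We want δ > 0 such that 0 < |y − 1| < δ implies |(4y^2 - 6) + 2| < ε.
(4y^2 - 6) + 2 = 4y^2 - 4 = (y − 1)(4y + 4).
So |(4y^2 - 6) + 2| = |y − 1|·|4y + 4|.
Assume first that |y − 1| < 2, so |y| < 3. Then |4y + 4| ≤ 4·3 + 4 = 16.
Hence |(4y^2 - 6) + 2| ≤ 16|y − 1| < ε provided |y − 1| < ε/16.
Take δ = min(2, ε/16). Then 0 < |y − 1| < δ gives both |y − 1| < 2 and |y − 1| < ε/16, so |(4y^2 - 6) + 2| < ε.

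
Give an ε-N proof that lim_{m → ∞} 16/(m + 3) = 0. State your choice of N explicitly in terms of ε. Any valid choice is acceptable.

Suppose ε > 0. For m ≥ 1, |16/(m + 3) − 0| = 16/(m + 3) ≤ 16/m.
We need 16/m < ε, i.e. m > 16/ε.
Take N = 16/ε. If m > N then |16/(m + 3)| ≤ 16/m < ε.

N = 16/ε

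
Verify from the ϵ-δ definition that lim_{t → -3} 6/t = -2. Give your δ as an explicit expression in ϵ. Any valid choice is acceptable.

Let ϵ > 0. We seek δ > 0 such that 0 < |t + 3| < δ implies |6/t + 2| < ϵ.
|6/t + 2| = 6·|-3 − t|/(3·|t|) = 6|t + 3|/(3|t|).
Require δ ≤ 3/2 so that |t| > 3 − 3/2 = 3/2, hence 3|t| > 9/2.
Then |6/t + 2| < 6|t + 3|/(9/2), which is < ϵ when |t + 3| < (3/4)ϵ.
Take δ = min(3/2, (3/4)ϵ). Then 0 < |t + 3| < δ gives both |t + 3| < 3/2 and |t + 3| < (3/4)ϵ, so |6/t + 2| < ϵ.

δ = min(3/2, (3/4)ϵ)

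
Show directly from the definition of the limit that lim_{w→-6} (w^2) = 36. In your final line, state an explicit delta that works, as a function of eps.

Suppose eps > 0. We seek delta > 0 with 0 < |w + 6| < delta ⇒ |w^2 − 36| < eps.
Factor: w^2 − 36 = (w + 6)(w - 6), so |w^2 − 36| = |w + 6|·|w - 6|.
Impose delta ≤ 1 so that |w| < 7; then |w - 6| ≤ 13.
Hence |w^2 − 36| ≤ 13|w + 6|, which is < eps once |w + 6| < eps/13.
Take delta = min(1, eps/13). If 0 < |w + 6| < delta then both bounds hold and |w^2 − 36| ≤ 13|w + 6| < 13·(eps/13) = eps.

delta = min(1, eps/13)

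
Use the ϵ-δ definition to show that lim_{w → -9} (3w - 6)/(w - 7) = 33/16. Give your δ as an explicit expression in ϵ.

δ = min(8, (128/15)ϵ)

Suppose ϵ > 0. We want δ > 0 with 0 < |w + 9| < δ ⇒ |(3w - 6)/(w - 7) − (33/16)| < ϵ.
Combining over a common denominator, (3w - 6)/(w - 7) − (33/16) = [(3w - 6)·(-16) − (-33)·(w - 7)] / [(-16)·(w - 7)] = -15(w + 9) / ((-16)(w - 7)).
So |(3w - 6)/(w - 7) − (33/16)| = 15|w + 9| / (16·|w − 7|).
Restrict δ ≤ 8. Then |w + 9| < 8 gives |w − 7| = |(w + 9) + (-16)| ≥ 16 − 8 = 8.
Hence |(3w - 6)/(w - 7) − (33/16)| < 15|w + 9|/(16·8) = (15/128)|w + 9|, which is < ϵ once |w + 9| < (128/15)ϵ.
Take δ = min(8, (128/15)ϵ). Then 0 < |w + 9| < δ forces both bounds, so |(3w - 6)/(w - 7) − (33/16)| < ϵ.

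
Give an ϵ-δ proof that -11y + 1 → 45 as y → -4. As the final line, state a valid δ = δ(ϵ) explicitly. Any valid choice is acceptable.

δ = ϵ/11

Let ϵ > 0 be given. We need δ > 0 so that 0 < |y + 4| < δ implies |(-11y + 1) − 45| < ϵ.
Since (-11y + 1) − 45 = -11(y + 4), we have |(-11y + 1) − 45| = 11|y + 4|.
So 11|y + 4| < ϵ exactly when |y + 4| < ϵ/11.
Choosing δ = ϵ/11 gives |(-11y + 1) − 45| = 11|y + 4| < ϵ whenever |y + 4| < δ.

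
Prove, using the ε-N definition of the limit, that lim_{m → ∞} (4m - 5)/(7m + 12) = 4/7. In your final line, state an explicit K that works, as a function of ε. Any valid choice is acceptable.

Let ε > 0 be given. For m ≥ 1, |(4m - 5)/(7m + 12) − (4/7)| = |-83|/(7(7m + 12)) = 83/(7(7m + 12)).
Since 7m + 12 ≥ 7m for m ≥ 1, this is ≤ 83/(7·7m) = (83/49)/m.
So |(4m - 5)/(7m + 12) − (4/7)| < ε whenever m > (83/49)/ε.
Take K = (83/49)/ε. If m > K then |(4m - 5)/(7m + 12) − (4/7)| ≤ (83/49)/m < ε.

K = (83/49)/ε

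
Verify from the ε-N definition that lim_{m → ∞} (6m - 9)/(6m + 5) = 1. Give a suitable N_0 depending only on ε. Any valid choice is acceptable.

Fix ε > 0. For m ≥ 1, |(6m - 9)/(6m + 5) − 1| = |-84|/(6(6m + 5)) = 84/(6(6m + 5)).
Since 6m + 5 ≥ 6m for m ≥ 1, this is ≤ 84/(6·6m) = (7/3)/m.
So |(6m - 9)/(6m + 5) − 1| < ε whenever m > (7/3)/ε.
Take N_0 = (7/3)/ε. If m > N_0 then |(6m - 9)/(6m + 5) − 1| ≤ (7/3)/m < ε.

N_0 = (7/3)/ε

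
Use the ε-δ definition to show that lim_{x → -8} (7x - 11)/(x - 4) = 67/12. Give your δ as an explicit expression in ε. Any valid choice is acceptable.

δ = min(6, (72/17)ε)

Fix ε > 0. We want δ > 0 with 0 < |x + 8| < δ ⇒ |(7x - 11)/(x - 4) − (67/12)| < ε.
Combining over a common denominator, (7x - 11)/(x - 4) − (67/12) = [(7x - 11)·(-12) − (-67)·(x - 4)] / [(-12)·(x - 4)] = -17(x + 8) / ((-12)(x - 4)).
So |(7x - 11)/(x - 4) − (67/12)| = 17|x + 8| / (12·|x − 4|).
Restrict δ ≤ 6. Then |x + 8| < 6 gives |x − 4| = |(x + 8) + (-12)| ≥ 12 − 6 = 6.
Hence |(7x - 11)/(x - 4) − (67/12)| < 17|x + 8|/(12·6) = (17/72)|x + 8|, which is < ε once |x + 8| < (72/17)ε.
Take δ = min(6, (72/17)ε). Then 0 < |x + 8| < δ forces both bounds, so |(7x - 11)/(x - 4) − (67/12)| < ε.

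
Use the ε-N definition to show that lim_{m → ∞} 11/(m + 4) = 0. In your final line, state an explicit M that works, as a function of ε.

M = 11/ε

Let ε > 0. For m ≥ 1, |11/(m + 4) − 0| = 11/(m + 4) ≤ 11/m.
We need 11/m < ε, i.e. m > 11/ε.
Take M = 11/ε. If m > M then |11/(m + 4)| ≤ 11/m < ε.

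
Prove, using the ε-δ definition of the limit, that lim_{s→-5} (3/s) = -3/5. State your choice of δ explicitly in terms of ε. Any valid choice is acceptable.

Fix ε > 0. We seek δ > 0 such that 0 < |s + 5| < δ implies |3/s + 3/5| < ε.
|3/s + 3/5| = 3·|-5 − s|/(5·|s|) = 3|s + 5|/(5|s|).
Require δ ≤ 5/2 so that |s| > 5 − 5/2 = 5/2, hence 5|s| > 25/2.
Then |3/s + 3/5| < 3|s + 5|/(25/2), which is < ε when |s + 5| < (25/6)ε.
Take δ = min(5/2, (25/6)ε). Then 0 < |s + 5| < δ gives both |s + 5| < 5/2 and |s + 5| < (25/6)ε, so |3/s + 3/5| < ε.

δ = min(5/2, (25/6)ε)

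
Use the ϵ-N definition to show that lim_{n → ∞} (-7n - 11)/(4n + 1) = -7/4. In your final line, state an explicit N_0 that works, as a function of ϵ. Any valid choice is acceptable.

N_0 = (37/16)/ϵ

Let ϵ > 0. For n ≥ 1, |(-7n - 11)/(4n + 1) + 7/4| = |-37|/(4(4n + 1)) = 37/(4(4n + 1)).
Since 4n + 1 ≥ 4n for n ≥ 1, this is ≤ 37/(4·4n) = (37/16)/n.
So |(-7n - 11)/(4n + 1) + 7/4| < ϵ whenever n > (37/16)/ϵ.
Take N_0 = (37/16)/ϵ. If n > N_0 then |(-7n - 11)/(4n + 1) + 7/4| ≤ (37/16)/n < ϵ.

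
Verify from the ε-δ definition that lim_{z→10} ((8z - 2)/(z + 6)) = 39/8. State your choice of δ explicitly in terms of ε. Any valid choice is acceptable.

δ = min(8, (64/25)ε)

Suppose ε > 0. We want δ > 0 with 0 < |z − 10| < δ ⇒ |(8z - 2)/(z + 6) − (39/8)| < ε.
Combining over a common denominator, (8z - 2)/(z + 6) − (39/8) = [(8z - 2)·16 − 78·(z + 6)] / [16·(z + 6)] = 50(z − 10) / (16(z + 6)).
So |(8z - 2)/(z + 6) − (39/8)| = 50|z − 10| / (16·|z + 6|).
Require δ ≤ 8, so |z + 6| ≥ |16| − |z − 10| > 16 − 8 = 8.
Hence |(8z - 2)/(z + 6) − (39/8)| < 50|z − 10|/(16·8) = (25/64)|z − 10|, which is < ε once |z − 10| < (64/25)ε.
Take δ = min(8, (64/25)ε). Then 0 < |z − 10| < δ forces both bounds, so |(8z - 2)/(z + 6) − (39/8)| < ε.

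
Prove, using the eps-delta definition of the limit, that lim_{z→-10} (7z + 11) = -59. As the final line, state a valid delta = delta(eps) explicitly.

delta = eps/7

Let eps > 0. We need delta > 0 so that 0 < |z + 10| < delta implies |(7z + 11) + 59| < eps.
Since (7z + 11) + 59 = 7(z + 10), we have |(7z + 11) + 59| = 7|z + 10|.
So 7|z + 10| < eps exactly when |z + 10| < eps/7.
Choosing delta = eps/7 gives |(7z + 11) + 59| = 7|z + 10| < eps whenever |z + 10| < delta.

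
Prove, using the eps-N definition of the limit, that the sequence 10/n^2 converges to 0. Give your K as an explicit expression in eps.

K = (10/eps)^{1/2}

Suppose eps > 0. For n ≥ 1, |10/n^2 − 0| = 10/n^2.
10/n^2 < eps ⇔ n^2 > 10/eps ⇔ n > (10/eps)^{1/2}.
Take K = (10/eps)^{1/2}. Then n > K implies 10/n^2 < eps.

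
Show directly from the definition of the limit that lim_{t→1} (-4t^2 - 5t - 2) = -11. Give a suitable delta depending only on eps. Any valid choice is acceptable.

delta = min(1, eps/17)

Fix eps > 0. We want delta > 0 such that 0 < |t − 1| < delta implies |(-4t^2 - 5t - 2) + 11| < eps.
(-4t^2 - 5t - 2) + 11 = -4t^2 - 5t + 9 = (t − 1)(-4t - 9).
So |(-4t^2 - 5t - 2) + 11| = |t − 1|·|-4t - 9|.
Assume first that |t − 1| < 1, so |t| < 2. Then |-4t - 9| ≤ 4·2 + 9 = 17.
Hence |(-4t^2 - 5t - 2) + 11| ≤ 17|t − 1| < eps provided |t − 1| < eps/17.
Take delta = min(1, eps/17). Then 0 < |t − 1| < delta gives both |t − 1| < 1 and |t − 1| < eps/17, so |(-4t^2 - 5t - 2) + 11| < eps.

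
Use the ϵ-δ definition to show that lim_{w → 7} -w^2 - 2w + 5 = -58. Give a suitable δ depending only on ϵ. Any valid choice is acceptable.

δ = min(1, ϵ/17)

Let ϵ > 0. We want δ > 0 such that 0 < |w − 7| < δ implies |(-w^2 - 2w + 5) + 58| < ϵ.
(-w^2 - 2w + 5) + 58 = -w^2 - 2w + 63 = (w − 7)(-w - 9).
So |(-w^2 - 2w + 5) + 58| = |w − 7|·|-w - 9|.
Require δ ≤ 1. Then |w − 7| < 1 gives |w| < 8, and by the triangle inequality |-w - 9| ≤ 8 + 9 = 17.
Hence |(-w^2 - 2w + 5) + 58| ≤ 17|w − 7| < ϵ provided |w − 7| < ϵ/17.
Take δ = min(1, ϵ/17). Then 0 < |w − 7| < δ gives both |w − 7| < 1 and |w − 7| < ϵ/17, so |(-w^2 - 2w + 5) + 58| < ϵ.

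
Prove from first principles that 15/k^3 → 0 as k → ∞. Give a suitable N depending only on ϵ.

N = (15/ϵ)^{1/3}

Let ϵ > 0 be given. For k ≥ 1, |15/k^3 − 0| = 15/k^3.
15/k^3 < ϵ ⇔ k^3 > 15/ϵ ⇔ k > (15/ϵ)^{1/3}.
Take N = (15/ϵ)^{1/3}. Then k > N implies 15/k^3 < ϵ.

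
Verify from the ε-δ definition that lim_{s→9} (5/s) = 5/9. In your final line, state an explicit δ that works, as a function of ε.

Let ε > 0. We seek δ > 0 such that 0 < |s − 9| < δ implies |5/s − (5/9)| < ε.
|5/s − (5/9)| = 5·|9 − s|/(9·|s|) = 5|s − 9|/(9|s|).
Restrict δ ≤ 9/2. Then |s − 9| < 9/2 gives |s| > 9/2, so 9|s| > 81/2.
Then |5/s − (5/9)| < 5|s − 9|/(81/2), which is < ε when |s − 9| < (81/10)ε.
Take δ = min(9/2, (81/10)ε). Then 0 < |s − 9| < δ gives both |s − 9| < 9/2 and |s − 9| < (81/10)ε, so |5/s − (5/9)| < ε.

δ = min(9/2, (81/10)ε)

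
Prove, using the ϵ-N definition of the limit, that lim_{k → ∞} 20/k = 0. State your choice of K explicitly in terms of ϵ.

Let ϵ > 0 be given. For k ≥ 1, |20/k − 0| = 20/(k) ≤ 20/k.
We need 20/k < ϵ, i.e. k > 20/ϵ.
Take K = 20/ϵ. If k > K then |20/k| ≤ 20/k < ϵ.

K = 20/ϵ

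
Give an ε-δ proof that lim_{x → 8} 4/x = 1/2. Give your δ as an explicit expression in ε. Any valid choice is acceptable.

Let ε > 0 be given. We seek δ > 0 such that 0 < |x − 8| < δ implies |4/x − (1/2)| < ε.
|4/x − (1/2)| = 4·|8 − x|/(8·|x|) = 4|x − 8|/(8|x|).
Require δ ≤ 4 so that |x| > 8 − 4 = 4, hence 8|x| > 32.
Then |4/x − (1/2)| < 4|x − 8|/32, which is < ε when |x − 8| < 8ε.
Take δ = min(4, 8ε). Then 0 < |x − 8| < δ gives both |x − 8| < 4 and |x − 8| < 8ε, so |4/x − (1/2)| < ε.

δ = min(4, 8ε)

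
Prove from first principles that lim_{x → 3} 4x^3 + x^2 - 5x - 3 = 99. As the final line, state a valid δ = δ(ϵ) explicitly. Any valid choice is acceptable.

δ = min(1, ϵ/150)

Suppose ϵ > 0. We want δ > 0 such that 0 < |x − 3| < δ implies |(4x^3 + x^2 - 5x - 3) − 99| < ϵ.
(4x^3 + x^2 - 5x - 3) − 99 = 4x^3 + x^2 - 5x - 102 = (x − 3)(4x^2 + 13x + 34).
So |(4x^3 + x^2 - 5x - 3) − 99| = |x − 3|·|4x^2 + 13x + 34|.
Assume first that |x − 3| < 1, so |x| < 4. Then |4x^2 + 13x + 34| ≤ 4·4^2 + 13·4 + 34 = 150.
Hence |(4x^3 + x^2 - 5x - 3) − 99| ≤ 150|x − 3| < ϵ provided |x − 3| < ϵ/150.
Take δ = min(1, ϵ/150). Then 0 < |x − 3| < δ gives both |x − 3| < 1 and |x − 3| < ϵ/150, so |(4x^3 + x^2 - 5x - 3) − 99| < ϵ.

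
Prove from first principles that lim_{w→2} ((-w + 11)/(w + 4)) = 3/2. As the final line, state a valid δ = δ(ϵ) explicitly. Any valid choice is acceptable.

δ = min(3, (6/5)ϵ)

Let ϵ > 0. We want δ > 0 with 0 < |w − 2| < δ ⇒ |(-w + 11)/(w + 4) − (3/2)| < ϵ.
Combining over a common denominator, (-w + 11)/(w + 4) − (3/2) = [(-w + 11)·6 − 9·(w + 4)] / [6·(w + 4)] = -15(w − 2) / (6(w + 4)).
So |(-w + 11)/(w + 4) − (3/2)| = 15|w − 2| / (6·|w + 4|).
Require δ ≤ 3, so |w + 4| ≥ |6| − |w − 2| > 6 − 3 = 3.
Hence |(-w + 11)/(w + 4) − (3/2)| < 15|w − 2|/(6·3) = (5/6)|w − 2|, which is < ϵ once |w − 2| < (6/5)ϵ.
Take δ = min(3, (6/5)ϵ). Then 0 < |w − 2| < δ forces both bounds, so |(-w + 11)/(w + 4) − (3/2)| < ϵ.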